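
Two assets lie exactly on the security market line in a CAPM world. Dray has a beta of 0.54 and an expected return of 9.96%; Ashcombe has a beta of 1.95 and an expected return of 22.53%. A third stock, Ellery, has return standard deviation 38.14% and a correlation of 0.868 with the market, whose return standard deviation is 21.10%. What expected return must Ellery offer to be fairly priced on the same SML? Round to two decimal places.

MRP = (22.53% − 9.96%) / (1.95 − 0.54) = 8.9149%
R_f = 9.96% − 0.54 × 8.9149% = 5.1460%
β_Ellery = ρ·σ_i/σ_m = 0.868 × 38.14 / 21.10 = 1.5690
E(R_Ellery) = R_f + β × MRP = 5.1460% + 1.5690 × 8.9149% = 19.13%

19.13%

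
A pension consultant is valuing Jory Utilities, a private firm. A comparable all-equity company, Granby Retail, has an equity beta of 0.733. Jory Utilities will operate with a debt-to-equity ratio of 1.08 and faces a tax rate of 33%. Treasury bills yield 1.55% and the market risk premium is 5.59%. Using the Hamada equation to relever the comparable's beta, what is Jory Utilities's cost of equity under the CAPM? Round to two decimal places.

8.61%

β_L = β_U × [1 + (1 − t)(D/E)] = 0.733 × [1 + (1 − 0.33) × 1.08]
    = 0.733 × [1 + 0.67 × 1.08] = 0.733 × 1.7236 = 1.2634
E(R) = R_f + β_L × MRP = 1.55% + 1.2634 × 5.59% = 8.61%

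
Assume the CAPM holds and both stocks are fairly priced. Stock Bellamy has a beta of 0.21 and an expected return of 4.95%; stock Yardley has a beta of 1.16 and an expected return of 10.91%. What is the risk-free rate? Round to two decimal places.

Both satisfy E(R) = R_f + β·MRP, so the slope of the SML is
MRP = (10.91% − 4.95%) / (1.16 − 0.21) = 5.96% / 0.95 = 6.2737%
R_f = E(R_Bellamy) − β_Bellamy·MRP = 4.95% − 0.21 × 6.2737% = 3.6325%

3.63%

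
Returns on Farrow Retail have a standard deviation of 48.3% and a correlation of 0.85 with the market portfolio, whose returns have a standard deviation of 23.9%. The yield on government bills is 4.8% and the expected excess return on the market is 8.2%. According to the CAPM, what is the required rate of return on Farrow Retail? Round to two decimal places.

β = ρ × σ_i / σ_m = 0.85 × 48.3% / 23.9% = 1.7178
E(R) = 4.8% + 1.7178 × 8.2% = 18.89%

18.89%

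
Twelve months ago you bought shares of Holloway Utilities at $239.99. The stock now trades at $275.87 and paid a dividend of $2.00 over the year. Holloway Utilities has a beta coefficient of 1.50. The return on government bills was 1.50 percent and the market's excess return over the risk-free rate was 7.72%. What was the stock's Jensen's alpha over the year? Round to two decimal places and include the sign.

+2.70%

Realised HPR = (P1 + D1 − P0) / P0 = (275.87 + 2.00 − 239.99) / 239.99 = 37.88 / 239.99 = 15.7840%
CAPM required = R_f + β·MRP = 1.50% + 1.50 × 7.72% = 13.0800%
α = realised − required = 15.7840% − 13.0800% = +2.70%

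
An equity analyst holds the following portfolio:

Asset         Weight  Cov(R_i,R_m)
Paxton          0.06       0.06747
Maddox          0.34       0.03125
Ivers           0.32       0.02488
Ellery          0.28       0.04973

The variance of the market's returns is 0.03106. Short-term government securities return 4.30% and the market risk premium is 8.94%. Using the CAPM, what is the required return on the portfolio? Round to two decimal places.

β_Paxton = 0.06747 / 0.03106 = 2.1722
β_Maddox = 0.03125 / 0.03106 = 1.0061
β_Ivers = 0.02488 / 0.03106 = 0.8010
β_Ellery = 0.04973 / 0.03106 = 1.6011
β_P = Σ w_i β_i = 0.06×2.1722 + 0.34×1.0061 + 0.32×0.8010 + 0.28×1.6011 = 1.1770
E(R_P) = R_f + β_P × MRP = 4.30% + 1.1770 × 8.94% = 14.82%

14.82%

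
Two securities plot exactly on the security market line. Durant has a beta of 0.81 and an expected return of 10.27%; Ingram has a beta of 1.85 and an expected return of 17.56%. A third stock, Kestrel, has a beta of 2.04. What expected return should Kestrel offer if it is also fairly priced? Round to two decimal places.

MRP (SML slope) = (17.56% − 10.27%) / (1.85 − 0.81) = 7.29% / 1.04 = 7.0096%
R_f (intercept) = 10.27% − 0.81 × 7.0096% = 4.5922%
E(R_Kestrel) = R_f + β × MRP = 4.5922% + 2.04 × 7.0096% = 18.89%

18.89%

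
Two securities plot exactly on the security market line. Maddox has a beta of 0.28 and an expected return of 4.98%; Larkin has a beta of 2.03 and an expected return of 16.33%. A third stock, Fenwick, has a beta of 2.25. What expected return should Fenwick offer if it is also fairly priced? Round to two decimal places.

MRP (SML slope) = (16.33% − 4.98%) / (2.03 − 0.28) = 11.35% / 1.75 = 6.4857%
R_f (intercept) = 4.98% − 0.28 × 6.4857% = 3.1640%
E(R_Fenwick) = R_f + β × MRP = 3.1640% + 2.25 × 6.4857% = 17.76%

17.76%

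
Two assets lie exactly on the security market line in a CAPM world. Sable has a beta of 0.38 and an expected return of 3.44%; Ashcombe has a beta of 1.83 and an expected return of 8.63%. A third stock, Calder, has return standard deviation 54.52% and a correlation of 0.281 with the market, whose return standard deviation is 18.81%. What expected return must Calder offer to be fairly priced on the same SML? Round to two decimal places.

5.00%

MRP = (8.63% − 3.44%) / (1.83 − 0.38) = 3.5793%
R_f = 3.44% − 0.38 × 3.5793% = 2.0799%
β_Calder = ρ·σ_i/σ_m = 0.281 × 54.52 / 18.81 = 0.8145
E(R_Calder) = R_f + β × MRP = 2.0799% + 0.8145 × 3.5793% = 5.00%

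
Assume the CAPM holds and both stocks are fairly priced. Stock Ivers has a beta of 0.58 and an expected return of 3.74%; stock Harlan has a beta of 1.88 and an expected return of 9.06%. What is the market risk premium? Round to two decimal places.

Both satisfy E(R) = R_f + β·MRP, so the slope of the SML is
MRP = (9.06% − 3.74%) / (1.88 − 0.58) = 5.32% / 1.30 = 4.0923%

4.09%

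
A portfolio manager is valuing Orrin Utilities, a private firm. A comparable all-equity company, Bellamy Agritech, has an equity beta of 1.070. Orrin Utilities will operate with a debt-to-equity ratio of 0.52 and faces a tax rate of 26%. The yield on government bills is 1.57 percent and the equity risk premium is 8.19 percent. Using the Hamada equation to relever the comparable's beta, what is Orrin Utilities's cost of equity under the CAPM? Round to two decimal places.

13.71%

β_L = β_U × [1 + (1 − t)(D/E)] = 1.070 × [1 + (1 − 0.26) × 0.52]
    = 1.070 × [1 + 0.74 × 0.52] = 1.070 × 1.3848 = 1.4817
E(R) = R_f + β_L × MRP = 1.57% + 1.4817 × 8.19% = 13.71%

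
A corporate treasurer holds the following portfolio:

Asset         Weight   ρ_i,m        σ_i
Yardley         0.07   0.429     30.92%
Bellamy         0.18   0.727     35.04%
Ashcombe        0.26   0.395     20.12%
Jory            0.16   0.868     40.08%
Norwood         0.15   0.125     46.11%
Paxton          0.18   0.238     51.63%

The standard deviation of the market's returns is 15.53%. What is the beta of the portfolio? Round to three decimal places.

β_Yardley = 0.429 × 30.92% / 15.53% = 0.8541
β_Bellamy = 0.727 × 35.04% / 15.53% = 1.6403
β_Ashcombe = 0.395 × 20.12% / 15.53% = 0.5117
β_Jory = 0.868 × 40.08% / 15.53% = 2.2401
β_Norwood = 0.125 × 46.11% / 15.53% = 0.3711
β_Paxton = 0.238 × 51.63% / 15.53% = 0.7912
β_P = Σ w_i β_i = 0.07×0.8541 + 0.18×1.6403 + 0.26×0.5117 + 0.16×2.2401 + 0.15×0.3711 + 0.18×0.7912 = 1.0446

1.045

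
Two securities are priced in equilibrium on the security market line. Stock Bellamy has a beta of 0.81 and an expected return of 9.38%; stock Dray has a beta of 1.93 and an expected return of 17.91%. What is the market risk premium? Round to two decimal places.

7.62%

Both satisfy E(R) = R_f + β·MRP, so the slope of the SML is
MRP = (17.91% − 9.38%) / (1.93 − 0.81) = 8.53% / 1.12 = 7.6161%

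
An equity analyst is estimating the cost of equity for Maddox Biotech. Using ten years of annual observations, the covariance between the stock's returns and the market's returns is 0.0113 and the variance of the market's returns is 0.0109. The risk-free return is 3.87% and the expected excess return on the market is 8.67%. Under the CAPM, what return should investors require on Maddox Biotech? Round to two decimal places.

β = Cov(R_i, R_m) / Var(R_m) = 0.0113 / 0.0109 = 1.0367
E(R) = R_f + β × MRP = 3.87% + 1.0367 × 8.67% = 12.86%

12.86%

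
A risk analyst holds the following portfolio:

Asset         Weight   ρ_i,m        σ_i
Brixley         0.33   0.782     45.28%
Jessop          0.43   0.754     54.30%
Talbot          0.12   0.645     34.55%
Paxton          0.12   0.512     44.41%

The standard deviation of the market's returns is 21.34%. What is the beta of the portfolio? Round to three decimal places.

β_Brixley = 0.782 × 45.28% / 21.34% = 1.6593
β_Jessop = 0.754 × 54.30% / 21.34% = 1.9186
β_Talbot = 0.645 × 34.55% / 21.34% = 1.0443
β_Paxton = 0.512 × 44.41% / 21.34% = 1.0655
β_P = Σ w_i β_i = 0.33×1.6593 + 0.43×1.9186 + 0.12×1.0443 + 0.12×1.0655 = 1.6257

1.626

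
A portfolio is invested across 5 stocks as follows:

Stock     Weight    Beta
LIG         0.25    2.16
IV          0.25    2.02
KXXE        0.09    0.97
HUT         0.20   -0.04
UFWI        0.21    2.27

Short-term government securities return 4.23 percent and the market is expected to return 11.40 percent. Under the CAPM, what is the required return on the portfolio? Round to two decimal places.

15.71%

β_P = Σ w_i β_i = 0.25×2.16 + 0.25×2.02 + 0.09×0.97 + 0.20×-0.04 + 0.21×2.27 = 1.6010
MRP = 11.40% − 4.23% = 7.17%
E(R_P) = R_f + β_P × MRP = 4.23% + 1.6010 × 7.17% = 15.71%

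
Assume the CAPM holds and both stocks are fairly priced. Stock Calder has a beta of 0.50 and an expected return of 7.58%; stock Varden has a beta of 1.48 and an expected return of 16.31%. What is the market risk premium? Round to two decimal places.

8.91%

Both satisfy E(R) = R_f + β·MRP, so the slope of the SML is
MRP = (16.31% − 7.58%) / (1.48 − 0.50) = 8.73% / 0.98 = 8.9082%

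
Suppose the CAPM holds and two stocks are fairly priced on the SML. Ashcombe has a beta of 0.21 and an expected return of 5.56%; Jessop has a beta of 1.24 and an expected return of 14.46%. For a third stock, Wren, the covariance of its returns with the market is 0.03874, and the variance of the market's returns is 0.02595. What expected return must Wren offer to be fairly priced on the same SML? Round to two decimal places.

MRP = (14.46% − 5.56%) / (1.24 − 0.21) = 8.6408%
R_f = 5.56% − 0.21 × 8.6408% = 3.7454%
β_Wren = Cov / Var(R_m) = 0.03874 / 0.02595 = 1.4929
E(R_Wren) = R_f + β × MRP = 3.7454% + 1.4929 × 8.6408% = 16.65%

16.65%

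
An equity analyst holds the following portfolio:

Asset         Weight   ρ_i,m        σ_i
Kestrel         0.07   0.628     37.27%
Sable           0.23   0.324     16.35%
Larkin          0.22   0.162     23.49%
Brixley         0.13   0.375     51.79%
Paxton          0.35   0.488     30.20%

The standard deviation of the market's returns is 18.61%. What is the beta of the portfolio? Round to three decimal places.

β_Kestrel = 0.628 × 37.27% / 18.61% = 1.2577
β_Sable = 0.324 × 16.35% / 18.61% = 0.2847
β_Larkin = 0.162 × 23.49% / 18.61% = 0.2045
β_Brixley = 0.375 × 51.79% / 18.61% = 1.0436
β_Paxton = 0.488 × 30.20% / 18.61% = 0.7919
β_P = Σ w_i β_i = 0.07×1.2577 + 0.23×0.2847 + 0.22×0.2045 + 0.13×1.0436 + 0.35×0.7919 = 0.6113

0.611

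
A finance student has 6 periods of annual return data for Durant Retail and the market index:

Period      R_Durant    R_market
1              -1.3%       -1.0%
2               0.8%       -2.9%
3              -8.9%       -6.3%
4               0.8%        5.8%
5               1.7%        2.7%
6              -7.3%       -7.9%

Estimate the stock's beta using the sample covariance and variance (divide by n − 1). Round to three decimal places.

Mean R_i = (-1.3 + 0.8 − 8.9 + 0.8 + 1.7 − 7.3) / 6 = -2.3667%
Mean R_m = (-1.0 − 2.9 − 6.3 + 5.8 + 2.7 − 7.9) / 6 = -1.6000%
Σ(R_i − R̄_i)(R_m − R̄_m) = 99.2300  ⇒  Cov = 99.2300 / 5 = 19.8460
Σ(R_m − R̄_m)² = 137.0800  ⇒  Var(R_m) = 137.0800 / 5 = 27.4160
β = Cov / Var(R_m) = 19.8460 / 27.4160 = 0.7239

0.724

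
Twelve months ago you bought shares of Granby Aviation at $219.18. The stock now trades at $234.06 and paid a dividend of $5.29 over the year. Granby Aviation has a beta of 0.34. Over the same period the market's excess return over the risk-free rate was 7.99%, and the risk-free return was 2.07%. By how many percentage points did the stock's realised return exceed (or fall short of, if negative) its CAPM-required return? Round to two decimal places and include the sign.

Realised HPR = (P1 + D1 − P0) / P0 = (234.06 + 5.29 − 219.18) / 219.18 = 20.17 / 219.18 = 9.2025%
CAPM required = R_f + β·MRP = 2.07% + 0.34 × 7.99% = 4.7866%
α = realised − required = 9.2025% − 4.7866% = +4.42%

+4.42%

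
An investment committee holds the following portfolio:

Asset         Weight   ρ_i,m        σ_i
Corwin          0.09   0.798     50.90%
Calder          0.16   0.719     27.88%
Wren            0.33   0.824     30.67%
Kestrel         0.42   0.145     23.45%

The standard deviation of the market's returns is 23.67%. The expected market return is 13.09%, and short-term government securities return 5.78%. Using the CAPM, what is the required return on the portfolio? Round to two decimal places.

β_Corwin = 0.798 × 50.90% / 23.67% = 1.7160
β_Calder = 0.719 × 27.88% / 23.67% = 0.8469
β_Wren = 0.824 × 30.67% / 23.67% = 1.0677
β_Kestrel = 0.145 × 23.45% / 23.67% = 0.1437
β_P = Σ w_i β_i = 0.09×1.7160 + 0.16×0.8469 + 0.33×1.0677 + 0.42×0.1437 = 0.7026
MRP = 13.09% − 5.78% = 7.31%
E(R_P) = R_f + β_P × MRP = 5.78% + 0.7026 × 7.31% = 10.92%

10.92%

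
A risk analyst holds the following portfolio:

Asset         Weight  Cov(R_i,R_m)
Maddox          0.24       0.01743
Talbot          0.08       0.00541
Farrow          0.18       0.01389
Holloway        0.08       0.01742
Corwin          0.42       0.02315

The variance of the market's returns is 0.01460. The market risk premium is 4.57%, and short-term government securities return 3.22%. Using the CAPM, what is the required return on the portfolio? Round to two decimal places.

β_Maddox = 0.01743 / 0.01460 = 1.1938
β_Talbot = 0.00541 / 0.01460 = 0.3705
β_Farrow = 0.01389 / 0.01460 = 0.9514
β_Holloway = 0.01742 / 0.01460 = 1.1932
β_Corwin = 0.02315 / 0.01460 = 1.5856
β_P = Σ w_i β_i = 0.24×1.1938 + 0.08×0.3705 + 0.18×0.9514 + 0.08×1.1932 + 0.42×1.5856 = 1.2488
E(R_P) = R_f + β_P × MRP = 3.22% + 1.2488 × 4.57% = 8.93%

8.93%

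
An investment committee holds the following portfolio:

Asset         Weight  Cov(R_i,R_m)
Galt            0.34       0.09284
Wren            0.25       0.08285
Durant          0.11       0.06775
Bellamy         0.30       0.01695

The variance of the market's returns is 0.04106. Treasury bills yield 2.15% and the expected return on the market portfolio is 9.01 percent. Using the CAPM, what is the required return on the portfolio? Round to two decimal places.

12.98%

β_Galt = 0.09284 / 0.04106 = 2.2611
β_Wren = 0.08285 / 0.04106 = 2.0178
β_Durant = 0.06775 / 0.04106 = 1.6500
β_Bellamy = 0.01695 / 0.04106 = 0.4128
β_P = Σ w_i β_i = 0.34×2.2611 + 0.25×2.0178 + 0.11×1.6500 + 0.30×0.4128 = 1.5786
MRP = 9.01% − 2.15% = 6.86%
E(R_P) = R_f + β_P × MRP = 2.15% + 1.5786 × 6.86% = 12.98%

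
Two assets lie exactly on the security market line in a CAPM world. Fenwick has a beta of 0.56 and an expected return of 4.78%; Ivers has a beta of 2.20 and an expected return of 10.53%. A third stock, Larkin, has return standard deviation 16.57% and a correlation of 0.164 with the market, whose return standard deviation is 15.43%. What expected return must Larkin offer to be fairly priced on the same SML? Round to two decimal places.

3.43%

MRP = (10.53% − 4.78%) / (2.20 − 0.56) = 3.5061%
R_f = 4.78% − 0.56 × 3.5061% = 2.8166%
β_Larkin = ρ·σ_i/σ_m = 0.164 × 16.57 / 15.43 = 0.1761
E(R_Larkin) = R_f + β × MRP = 2.8166% + 0.1761 × 3.5061% = 3.43%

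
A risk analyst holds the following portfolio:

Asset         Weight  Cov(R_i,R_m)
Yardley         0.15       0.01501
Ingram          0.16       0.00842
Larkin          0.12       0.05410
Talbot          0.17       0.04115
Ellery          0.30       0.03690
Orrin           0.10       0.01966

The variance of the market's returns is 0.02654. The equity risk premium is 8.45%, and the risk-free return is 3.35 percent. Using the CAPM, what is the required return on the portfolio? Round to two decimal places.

β_Yardley = 0.01501 / 0.02654 = 0.5656
β_Ingram = 0.00842 / 0.02654 = 0.3173
β_Larkin = 0.05410 / 0.02654 = 2.0384
β_Talbot = 0.04115 / 0.02654 = 1.5505
β_Ellery = 0.03690 / 0.02654 = 1.3904
β_Orrin = 0.01966 / 0.02654 = 0.7408
β_P = Σ w_i β_i = 0.15×0.5656 + 0.16×0.3173 + 0.12×2.0384 + 0.17×1.5505 + 0.30×1.3904 + 0.10×0.7408 = 1.1350
E(R_P) = R_f + β_P × MRP = 3.35% + 1.1350 × 8.45% = 12.94%

12.94%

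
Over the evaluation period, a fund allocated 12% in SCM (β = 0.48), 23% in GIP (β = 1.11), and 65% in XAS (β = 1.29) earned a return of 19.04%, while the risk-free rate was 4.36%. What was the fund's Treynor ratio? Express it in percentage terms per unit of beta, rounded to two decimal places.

12.75%

β_P = 0.12×0.48 + 0.23×1.11 + 0.65×1.29 = 1.1514
Treynor = (R_P − R_f) / β_P = (19.04% − 4.36%) / 1.1514 = 14.68% / 1.1514 = 12.75%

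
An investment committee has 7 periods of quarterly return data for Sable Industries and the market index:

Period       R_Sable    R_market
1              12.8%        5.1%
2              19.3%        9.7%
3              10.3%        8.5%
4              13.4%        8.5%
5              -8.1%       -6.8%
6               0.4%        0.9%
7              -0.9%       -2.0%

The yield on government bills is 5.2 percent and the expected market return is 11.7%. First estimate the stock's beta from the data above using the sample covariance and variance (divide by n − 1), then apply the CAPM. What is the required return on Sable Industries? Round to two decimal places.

14.92%

Mean R_i = (12.8 + 19.3 + 10.3 + 13.4 − 8.1 + 0.4 − 0.9) / 7 = 6.7429%
Mean R_m = (5.1 + 9.7 + 8.5 + 8.5 − 6.8 + 0.9 − 2.0) / 7 = 3.4143%
Σ(R_i − R̄_i)(R_m − R̄_m) = 350.0257  ⇒  Cov = 350.0257 / 6 = 58.3376
Σ(R_m − R̄_m)² = 234.0486  ⇒  Var(R_m) = 234.0486 / 6 = 39.0081
β = Cov / Var(R_m) = 58.3376 / 39.0081 = 1.4955
MRP = 11.7% − 5.2% = 6.50%
E(R) = R_f + β × MRP = 5.2% + 1.4955 × 6.5% = 14.92%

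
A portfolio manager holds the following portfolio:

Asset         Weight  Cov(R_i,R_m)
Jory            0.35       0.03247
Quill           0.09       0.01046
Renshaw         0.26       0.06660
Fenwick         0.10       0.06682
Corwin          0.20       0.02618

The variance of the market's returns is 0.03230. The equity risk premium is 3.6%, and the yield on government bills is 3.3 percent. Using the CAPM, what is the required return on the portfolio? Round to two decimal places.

7.93%

β_Jory = 0.03247 / 0.03230 = 1.0053
β_Quill = 0.01046 / 0.03230 = 0.3238
β_Renshaw = 0.06660 / 0.03230 = 2.0619
β_Fenwick = 0.06682 / 0.03230 = 2.0687
β_Corwin = 0.02618 / 0.03230 = 0.8105
β_P = Σ w_i β_i = 0.35×1.0053 + 0.09×0.3238 + 0.26×2.0619 + 0.10×2.0687 + 0.20×0.8105 = 1.2861
E(R_P) = R_f + β_P × MRP = 3.3% + 1.2861 × 3.6% = 7.93%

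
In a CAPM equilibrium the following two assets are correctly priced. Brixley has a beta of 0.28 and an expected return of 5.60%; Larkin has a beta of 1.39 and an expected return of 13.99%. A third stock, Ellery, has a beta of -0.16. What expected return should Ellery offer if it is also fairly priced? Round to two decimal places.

2.27%

MRP (SML slope) = (13.99% − 5.60%) / (1.39 − 0.28) = 8.39% / 1.11 = 7.5586%
R_f (intercept) = 5.60% − 0.28 × 7.5586% = 3.4836%
E(R_Ellery) = R_f + β × MRP = 3.4836% + -0.16 × 7.5586% = 2.27%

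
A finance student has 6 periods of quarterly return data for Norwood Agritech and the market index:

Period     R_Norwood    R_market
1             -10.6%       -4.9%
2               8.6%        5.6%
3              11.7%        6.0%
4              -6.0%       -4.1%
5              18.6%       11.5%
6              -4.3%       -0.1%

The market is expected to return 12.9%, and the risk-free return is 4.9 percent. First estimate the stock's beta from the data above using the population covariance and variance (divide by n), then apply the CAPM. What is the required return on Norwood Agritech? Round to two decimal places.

19.04%

Mean R_i = (-10.6 + 8.6 + 11.7 − 6.0 + 18.6 − 4.3) / 6 = 3.0000%
Mean R_m = (-4.9 + 5.6 + 6.0 − 4.1 + 11.5 − 0.1) / 6 = 2.3333%
Σ(R_i − R̄_i)(R_m − R̄_m) = 367.2300  ⇒  Cov = 367.2300 / 6 = 61.2050
Σ(R_m − R̄_m)² = 207.7733  ⇒  Var(R_m) = 207.7733 / 6 = 34.6289
β = Cov / Var(R_m) = 61.2050 / 34.6289 = 1.7675
MRP = 12.9% − 4.9% = 8.00%
E(R) = R_f + β × MRP = 4.9% + 1.7675 × 8.0% = 19.04%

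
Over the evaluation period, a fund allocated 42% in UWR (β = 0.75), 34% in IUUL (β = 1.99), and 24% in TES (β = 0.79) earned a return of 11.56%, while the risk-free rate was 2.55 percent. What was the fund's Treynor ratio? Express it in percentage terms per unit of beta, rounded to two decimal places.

β_P = 0.42×0.75 + 0.34×1.99 + 0.24×0.79 = 1.1812
Treynor = (R_P − R_f) / β_P = (11.56% − 2.55%) / 1.1812 = 9.01% / 1.1812 = 7.63%

7.63%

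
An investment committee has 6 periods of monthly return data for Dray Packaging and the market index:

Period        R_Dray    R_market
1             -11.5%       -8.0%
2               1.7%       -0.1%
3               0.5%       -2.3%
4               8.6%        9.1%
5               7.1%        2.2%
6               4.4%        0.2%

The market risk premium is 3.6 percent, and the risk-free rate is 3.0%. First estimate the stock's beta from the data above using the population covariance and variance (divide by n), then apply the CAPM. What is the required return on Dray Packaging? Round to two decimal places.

Mean R_i = (-11.5 + 1.7 + 0.5 + 8.6 + 7.1 + 4.4) / 6 = 1.8000%
Mean R_m = (-8.0 − 0.1 − 2.3 + 9.1 + 2.2 + 0.2) / 6 = 0.1833%
Σ(R_i − R̄_i)(R_m − R̄_m) = 183.4600  ⇒  Cov = 183.4600 / 6 = 30.5767
Σ(R_m − R̄_m)² = 156.7883  ⇒  Var(R_m) = 156.7883 / 6 = 26.1314
β = Cov / Var(R_m) = 30.5767 / 26.1314 = 1.1701
E(R) = R_f + β × MRP = 3.0% + 1.1701 × 3.6% = 7.21%

7.21%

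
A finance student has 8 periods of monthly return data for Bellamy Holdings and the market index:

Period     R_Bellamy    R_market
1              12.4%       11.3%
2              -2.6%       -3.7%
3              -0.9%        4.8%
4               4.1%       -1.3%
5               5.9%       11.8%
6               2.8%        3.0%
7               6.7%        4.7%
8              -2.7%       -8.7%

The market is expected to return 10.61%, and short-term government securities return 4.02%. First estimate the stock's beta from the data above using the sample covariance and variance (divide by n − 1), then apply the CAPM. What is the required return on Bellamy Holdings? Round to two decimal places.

Mean R_i = (12.4 − 2.6 − 0.9 + 4.1 + 5.9 + 2.8 + 6.7 − 2.7) / 8 = 3.2125%
Mean R_m = (11.3 − 3.7 + 4.8 − 1.3 + 11.8 + 3.0 + 4.7 − 8.7) / 8 = 2.7375%
Σ(R_i − R̄_i)(R_m − R̄_m) = 202.7363  ⇒  Cov = 202.7363 / 7 = 28.9623
Σ(R_m − R̄_m)² = 352.1788  ⇒  Var(R_m) = 352.1788 / 7 = 50.3113
β = Cov / Var(R_m) = 28.9623 / 50.3113 = 0.5757
MRP = 10.61% − 4.02% = 6.59%
E(R) = R_f + β × MRP = 4.02% + 0.5757 × 6.59% = 7.81%

7.81%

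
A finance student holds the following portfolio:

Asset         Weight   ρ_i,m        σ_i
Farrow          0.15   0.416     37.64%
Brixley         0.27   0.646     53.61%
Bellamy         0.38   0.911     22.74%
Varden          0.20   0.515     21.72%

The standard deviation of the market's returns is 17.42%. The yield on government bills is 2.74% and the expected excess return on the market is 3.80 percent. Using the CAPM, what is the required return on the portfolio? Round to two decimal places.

7.50%

β_Farrow = 0.416 × 37.64% / 17.42% = 0.8989
β_Brixley = 0.646 × 53.61% / 17.42% = 1.9881
β_Bellamy = 0.911 × 22.74% / 17.42% = 1.1892
β_Varden = 0.515 × 21.72% / 17.42% = 0.6421
β_P = Σ w_i β_i = 0.15×0.8989 + 0.27×1.9881 + 0.38×1.1892 + 0.20×0.6421 = 1.2519
E(R_P) = R_f + β_P × MRP = 2.74% + 1.2519 × 3.80% = 7.50%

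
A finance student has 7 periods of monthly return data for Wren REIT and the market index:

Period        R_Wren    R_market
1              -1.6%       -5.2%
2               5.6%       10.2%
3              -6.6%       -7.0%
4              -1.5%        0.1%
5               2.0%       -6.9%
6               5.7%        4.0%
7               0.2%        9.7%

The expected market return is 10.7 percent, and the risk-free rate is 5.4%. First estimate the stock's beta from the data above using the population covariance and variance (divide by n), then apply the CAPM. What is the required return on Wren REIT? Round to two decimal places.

Mean R_i = (-1.6 + 5.6 − 6.6 − 1.5 + 2.0 + 5.7 + 0.2) / 7 = 0.5429%
Mean R_m = (-5.2 + 10.2 − 7.0 + 0.1 − 6.9 + 4.0 + 9.7) / 7 = 0.7000%
Σ(R_i − R̄_i)(R_m − R̄_m) = 119.7700  ⇒  Cov = 119.7700 / 7 = 17.1100
Σ(R_m − R̄_m)² = 334.3600  ⇒  Var(R_m) = 334.3600 / 7 = 47.7657
β = Cov / Var(R_m) = 17.1100 / 47.7657 = 0.3582
MRP = 10.7% − 5.4% = 5.30%
E(R) = R_f + β × MRP = 5.4% + 0.3582 × 5.3% = 7.30%

7.30%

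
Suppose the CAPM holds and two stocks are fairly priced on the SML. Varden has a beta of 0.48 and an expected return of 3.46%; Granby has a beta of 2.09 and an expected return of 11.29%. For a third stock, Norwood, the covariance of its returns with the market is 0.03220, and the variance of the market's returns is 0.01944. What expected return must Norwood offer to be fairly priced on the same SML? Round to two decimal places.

9.18%

MRP = (11.29% − 3.46%) / (2.09 − 0.48) = 4.8634%
R_f = 3.46% − 0.48 × 4.8634% = 1.1256%
β_Norwood = Cov / Var(R_m) = 0.03220 / 0.01944 = 1.6564
E(R_Norwood) = R_f + β × MRP = 1.1256% + 1.6564 × 4.8634% = 9.18%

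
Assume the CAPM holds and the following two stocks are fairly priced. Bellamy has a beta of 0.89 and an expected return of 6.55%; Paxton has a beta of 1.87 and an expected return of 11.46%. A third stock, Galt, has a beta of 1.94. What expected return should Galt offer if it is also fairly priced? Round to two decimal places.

MRP (SML slope) = (11.46% − 6.55%) / (1.87 − 0.89) = 4.91% / 0.98 = 5.0102%
R_f (intercept) = 6.55% − 0.89 × 5.0102% = 2.0909%
E(R_Galt) = R_f + β × MRP = 2.0909% + 1.94 × 5.0102% = 11.81%

11.81%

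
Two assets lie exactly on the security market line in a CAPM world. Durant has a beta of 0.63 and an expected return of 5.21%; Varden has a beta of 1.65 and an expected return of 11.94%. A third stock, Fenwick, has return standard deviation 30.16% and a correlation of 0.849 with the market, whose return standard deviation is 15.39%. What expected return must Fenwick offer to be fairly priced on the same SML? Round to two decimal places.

MRP = (11.94% − 5.21%) / (1.65 − 0.63) = 6.5980%
R_f = 5.21% − 0.63 × 6.5980% = 1.0533%
β_Fenwick = ρ·σ_i/σ_m = 0.849 × 30.16 / 15.39 = 1.6638
E(R_Fenwick) = R_f + β × MRP = 1.0533% + 1.6638 × 6.5980% = 12.03%

12.03%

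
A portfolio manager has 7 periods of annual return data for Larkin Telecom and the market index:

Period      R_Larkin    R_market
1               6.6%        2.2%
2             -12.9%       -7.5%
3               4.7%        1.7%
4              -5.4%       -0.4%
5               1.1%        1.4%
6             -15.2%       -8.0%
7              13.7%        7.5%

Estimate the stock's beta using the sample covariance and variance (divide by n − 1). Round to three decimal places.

Mean R_i = (6.6 − 12.9 + 4.7 − 5.4 + 1.1 − 15.2 + 13.7) / 7 = -1.0571%
Mean R_m = (2.2 − 7.5 + 1.7 − 0.4 + 1.4 − 8.0 + 7.5) / 7 = -0.4429%
Σ(R_i − R̄_i)(R_m − R̄_m) = 344.0329  ⇒  Cov = 344.0329 / 6 = 57.3388
Σ(R_m − R̄_m)² = 184.9771  ⇒  Var(R_m) = 184.9771 / 6 = 30.8295
β = Cov / Var(R_m) = 57.3388 / 30.8295 = 1.8599

1.860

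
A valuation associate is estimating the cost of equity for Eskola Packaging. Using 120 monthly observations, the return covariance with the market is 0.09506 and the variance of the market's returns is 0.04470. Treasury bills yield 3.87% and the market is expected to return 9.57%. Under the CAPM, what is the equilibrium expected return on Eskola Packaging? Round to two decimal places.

β = Cov(R_i, R_m) / Var(R_m) = 0.09506 / 0.04470 = 2.1266
MRP = 9.57% − 3.87% = 5.70%
E(R) = R_f + β × MRP = 3.87% + 2.1266 × 5.70% = 15.99%

15.99%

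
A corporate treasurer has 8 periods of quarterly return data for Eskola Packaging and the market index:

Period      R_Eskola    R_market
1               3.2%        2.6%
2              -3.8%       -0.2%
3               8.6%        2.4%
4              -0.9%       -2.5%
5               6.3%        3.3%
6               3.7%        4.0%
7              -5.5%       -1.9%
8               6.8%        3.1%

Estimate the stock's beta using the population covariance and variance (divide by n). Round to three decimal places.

Mean R_i = (3.2 − 3.8 + 8.6 − 0.9 + 6.3 + 3.7 − 5.5 + 6.8) / 8 = 2.3000%
Mean R_m = (2.6 − 0.2 + 2.4 − 2.5 + 3.3 + 4.0 − 1.9 + 3.1) / 8 = 1.3500%
Σ(R_i − R̄_i)(R_m − R̄_m) = 74.2500  ⇒  Cov = 74.2500 / 8 = 9.2813
Σ(R_m − R̄_m)² = 44.3400  ⇒  Var(R_m) = 44.3400 / 8 = 5.5425
β = Cov / Var(R_m) = 9.2813 / 5.5425 = 1.6746

1.675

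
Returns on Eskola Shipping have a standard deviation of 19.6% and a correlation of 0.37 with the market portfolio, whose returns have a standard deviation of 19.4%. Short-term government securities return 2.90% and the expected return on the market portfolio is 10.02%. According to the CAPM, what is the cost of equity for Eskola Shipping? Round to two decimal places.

β = ρ × σ_i / σ_m = 0.37 × 19.6% / 19.4% = 0.3738
MRP = 10.02% − 2.90% = 7.12%
E(R) = 2.90% + 0.3738 × 7.12% = 5.56%

5.56%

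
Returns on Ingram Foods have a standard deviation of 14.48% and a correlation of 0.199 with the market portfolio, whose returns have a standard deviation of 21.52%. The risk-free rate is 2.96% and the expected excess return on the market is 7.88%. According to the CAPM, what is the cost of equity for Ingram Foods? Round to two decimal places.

4.02%

β = ρ × σ_i / σ_m = 0.199 × 14.48% / 21.52% = 0.1339
E(R) = 2.96% + 0.1339 × 7.88% = 4.02%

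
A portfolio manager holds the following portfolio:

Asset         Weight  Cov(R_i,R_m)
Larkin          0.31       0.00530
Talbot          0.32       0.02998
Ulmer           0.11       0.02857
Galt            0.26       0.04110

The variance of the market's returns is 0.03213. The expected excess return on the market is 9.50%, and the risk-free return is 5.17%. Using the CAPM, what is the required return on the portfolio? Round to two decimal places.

β_Larkin = 0.00530 / 0.03213 = 0.1650
β_Talbot = 0.02998 / 0.03213 = 0.9331
β_Ulmer = 0.02857 / 0.03213 = 0.8892
β_Galt = 0.04110 / 0.03213 = 1.2792
β_P = Σ w_i β_i = 0.31×0.1650 + 0.32×0.9331 + 0.11×0.8892 + 0.26×1.2792 = 0.7801
E(R_P) = R_f + β_P × MRP = 5.17% + 0.7801 × 9.50% = 12.58%

12.58%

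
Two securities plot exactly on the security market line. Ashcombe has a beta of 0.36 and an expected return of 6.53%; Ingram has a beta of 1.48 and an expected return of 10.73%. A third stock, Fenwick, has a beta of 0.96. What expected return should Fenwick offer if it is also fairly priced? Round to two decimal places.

MRP (SML slope) = (10.73% − 6.53%) / (1.48 − 0.36) = 4.20% / 1.12 = 3.7500%
R_f (intercept) = 6.53% − 0.36 × 3.7500% = 5.1800%
E(R_Fenwick) = R_f + β × MRP = 5.1800% + 0.96 × 3.7500% = 8.78%

8.78%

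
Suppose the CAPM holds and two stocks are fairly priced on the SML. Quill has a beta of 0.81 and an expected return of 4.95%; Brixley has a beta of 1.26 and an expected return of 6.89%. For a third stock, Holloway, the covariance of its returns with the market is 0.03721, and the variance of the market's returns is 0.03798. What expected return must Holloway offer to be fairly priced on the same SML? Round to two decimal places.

5.68%

MRP = (6.89% − 4.95%) / (1.26 − 0.81) = 4.3111%
R_f = 4.95% − 0.81 × 4.3111% = 1.4580%
β_Holloway = Cov / Var(R_m) = 0.03721 / 0.03798 = 0.9797
E(R_Holloway) = R_f + β × MRP = 1.4580% + 0.9797 × 4.3111% = 5.68%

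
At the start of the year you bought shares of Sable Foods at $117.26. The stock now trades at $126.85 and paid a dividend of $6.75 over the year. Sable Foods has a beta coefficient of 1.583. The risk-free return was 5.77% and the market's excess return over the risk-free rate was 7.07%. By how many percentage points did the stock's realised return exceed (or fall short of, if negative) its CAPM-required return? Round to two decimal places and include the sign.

-3.03%

Realised HPR = (P1 + D1 − P0) / P0 = (126.85 + 6.75 − 117.26) / 117.26 = 16.34 / 117.26 = 13.9348%
CAPM required = R_f + β·MRP = 5.77% + 1.583 × 7.07% = 16.96181%
α = realised − required = 13.9348% − 16.96181% = -3.03%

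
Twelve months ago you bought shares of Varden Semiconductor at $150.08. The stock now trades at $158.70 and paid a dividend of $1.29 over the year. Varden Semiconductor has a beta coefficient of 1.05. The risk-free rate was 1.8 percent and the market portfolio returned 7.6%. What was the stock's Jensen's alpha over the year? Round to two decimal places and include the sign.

Realised HPR = (P1 + D1 − P0) / P0 = (158.70 + 1.29 − 150.08) / 150.08 = 9.91 / 150.08 = 6.6031%
MRP = 7.6% − 1.8% = 5.80%
CAPM required = R_f + β·MRP = 1.8% + 1.05 × 5.8% = 7.8900%
α = realised − required = 6.6031% − 7.8900% = -1.29%

-1.29%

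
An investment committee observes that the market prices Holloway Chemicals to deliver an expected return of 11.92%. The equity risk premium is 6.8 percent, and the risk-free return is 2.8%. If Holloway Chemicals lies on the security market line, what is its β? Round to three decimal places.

β = (E(R) − R_f) / MRP = (11.92% − 2.8%) / 6.8% = 9.12% / 6.8% = 1.341

1.341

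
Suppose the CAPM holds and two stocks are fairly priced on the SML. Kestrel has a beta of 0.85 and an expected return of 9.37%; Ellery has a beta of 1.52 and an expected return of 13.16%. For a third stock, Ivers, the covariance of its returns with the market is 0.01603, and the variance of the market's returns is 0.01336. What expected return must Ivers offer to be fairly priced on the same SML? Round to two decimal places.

MRP = (13.16% − 9.37%) / (1.52 − 0.85) = 5.6567%
R_f = 9.37% − 0.85 × 5.6567% = 4.5618%
β_Ivers = Cov / Var(R_m) = 0.01603 / 0.01336 = 1.1999
E(R_Ivers) = R_f + β × MRP = 4.5618% + 1.1999 × 5.6567% = 11.35%

11.35%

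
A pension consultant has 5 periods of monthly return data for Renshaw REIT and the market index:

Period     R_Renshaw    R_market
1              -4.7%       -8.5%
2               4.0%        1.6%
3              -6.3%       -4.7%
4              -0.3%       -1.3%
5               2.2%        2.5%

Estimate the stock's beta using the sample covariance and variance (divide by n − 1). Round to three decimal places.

0.856

Mean R_i = (-4.7 + 4.0 − 6.3 − 0.3 + 2.2) / 5 = -1.0200%
Mean R_m = (-8.5 + 1.6 − 4.7 − 1.3 + 2.5) / 5 = -2.0800%
Σ(R_i − R̄_i)(R_m − R̄_m) = 71.2420  ⇒  Cov = 71.2420 / 4 = 17.8105
Σ(R_m − R̄_m)² = 83.2080  ⇒  Var(R_m) = 83.2080 / 4 = 20.8020
β = Cov / Var(R_m) = 17.8105 / 20.8020 = 0.8562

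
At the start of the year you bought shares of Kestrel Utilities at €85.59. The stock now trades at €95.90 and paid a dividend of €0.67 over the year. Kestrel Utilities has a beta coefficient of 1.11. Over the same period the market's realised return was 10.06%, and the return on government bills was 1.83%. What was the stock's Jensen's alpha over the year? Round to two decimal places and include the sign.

Realised HPR = (P1 + D1 − P0) / P0 = (95.90 + 0.67 − 85.59) / 85.59 = 10.98 / 85.59 = 12.8286%
MRP = 10.06% − 1.83% = 8.23%
CAPM required = R_f + β·MRP = 1.83% + 1.11 × 8.23% = 10.9653%
α = realised − required = 12.8286% − 10.9653% = +1.86%

+1.86%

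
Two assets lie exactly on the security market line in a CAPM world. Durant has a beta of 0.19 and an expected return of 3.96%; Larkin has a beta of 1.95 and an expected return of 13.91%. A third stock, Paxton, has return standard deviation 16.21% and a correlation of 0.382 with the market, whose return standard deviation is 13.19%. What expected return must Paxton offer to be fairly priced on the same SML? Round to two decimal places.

MRP = (13.91% − 3.96%) / (1.95 − 0.19) = 5.6534%
R_f = 3.96% − 0.19 × 5.6534% = 2.8859%
β_Paxton = ρ·σ_i/σ_m = 0.382 × 16.21 / 13.19 = 0.4695
E(R_Paxton) = R_f + β × MRP = 2.8859% + 0.4695 × 5.6534% = 5.54%

5.54%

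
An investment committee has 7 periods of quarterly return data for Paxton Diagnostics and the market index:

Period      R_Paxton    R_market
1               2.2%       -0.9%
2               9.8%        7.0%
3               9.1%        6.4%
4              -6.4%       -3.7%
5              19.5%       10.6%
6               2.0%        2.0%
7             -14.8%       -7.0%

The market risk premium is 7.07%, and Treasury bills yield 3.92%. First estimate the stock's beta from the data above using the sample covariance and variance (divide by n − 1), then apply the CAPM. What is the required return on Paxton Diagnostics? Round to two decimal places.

Mean R_i = (2.2 + 9.8 + 9.1 − 6.4 + 19.5 + 2.0 − 14.8) / 7 = 3.0571%
Mean R_m = (-0.9 + 7.0 + 6.4 − 3.7 + 10.6 + 2.0 − 7.0) / 7 = 2.0571%
Σ(R_i − R̄_i)(R_m − R̄_m) = 418.8171  ⇒  Cov = 418.8171 / 6 = 69.8029
Σ(R_m − R̄_m)² = 240.1971  ⇒  Var(R_m) = 240.1971 / 6 = 40.0329
β = Cov / Var(R_m) = 69.8029 / 40.0329 = 1.7436
E(R) = R_f + β × MRP = 3.92% + 1.7436 × 7.07% = 16.25%

16.25%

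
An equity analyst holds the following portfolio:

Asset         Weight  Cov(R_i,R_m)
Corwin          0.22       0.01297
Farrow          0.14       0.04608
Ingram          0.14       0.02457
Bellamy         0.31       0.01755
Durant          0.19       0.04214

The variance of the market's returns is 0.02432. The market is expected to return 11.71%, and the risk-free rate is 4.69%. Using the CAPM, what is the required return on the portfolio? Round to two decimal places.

β_Corwin = 0.01297 / 0.02432 = 0.5333
β_Farrow = 0.04608 / 0.02432 = 1.8947
β_Ingram = 0.02457 / 0.02432 = 1.0103
β_Bellamy = 0.01755 / 0.02432 = 0.7216
β_Durant = 0.04214 / 0.02432 = 1.7327
β_P = Σ w_i β_i = 0.22×0.5333 + 0.14×1.8947 + 0.14×1.0103 + 0.31×0.7216 + 0.19×1.7327 = 1.0769
MRP = 11.71% − 4.69% = 7.02%
E(R_P) = R_f + β_P × MRP = 4.69% + 1.0769 × 7.02% = 12.25%

12.25%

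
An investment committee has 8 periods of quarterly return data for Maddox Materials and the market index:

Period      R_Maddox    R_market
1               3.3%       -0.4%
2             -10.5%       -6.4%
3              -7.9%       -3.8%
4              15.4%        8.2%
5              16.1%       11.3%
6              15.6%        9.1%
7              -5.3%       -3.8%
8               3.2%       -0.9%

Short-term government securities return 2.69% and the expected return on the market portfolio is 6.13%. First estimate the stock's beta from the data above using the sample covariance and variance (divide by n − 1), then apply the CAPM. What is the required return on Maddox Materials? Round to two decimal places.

8.10%

Mean R_i = (3.3 − 10.5 − 7.9 + 15.4 + 16.1 + 15.6 − 5.3 + 3.2) / 8 = 3.7375%
Mean R_m = (-0.4 − 6.4 − 3.8 + 8.2 + 11.3 + 9.1 − 3.8 − 0.9) / 8 = 1.6625%
Σ(R_i − R̄_i)(R_m − R̄_m) = 513.6213  ⇒  Cov = 513.6213 / 7 = 73.3745
Σ(R_m − R̄_m)² = 326.4388  ⇒  Var(R_m) = 326.4388 / 7 = 46.6341
β = Cov / Var(R_m) = 73.3745 / 46.6341 = 1.5734
MRP = 6.13% − 2.69% = 3.44%
E(R) = R_f + β × MRP = 2.69% + 1.5734 × 3.44% = 8.10%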